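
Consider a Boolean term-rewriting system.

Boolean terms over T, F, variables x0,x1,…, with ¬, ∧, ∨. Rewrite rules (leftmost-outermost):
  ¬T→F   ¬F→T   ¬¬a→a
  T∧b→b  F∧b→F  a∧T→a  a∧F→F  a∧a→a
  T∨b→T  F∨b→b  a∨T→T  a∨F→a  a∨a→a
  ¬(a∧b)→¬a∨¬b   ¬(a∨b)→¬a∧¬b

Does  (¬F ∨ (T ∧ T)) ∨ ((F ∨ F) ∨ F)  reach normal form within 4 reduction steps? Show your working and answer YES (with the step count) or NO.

  start: (¬F ∨ (T ∧ T)) ∨ ((F ∨ F) ∨ F)
  [1] (T ∨ (T ∧ T)) ∨ ((F ∨ F) ∨ F)
  [2] T ∨ ((F ∨ F) ∨ F)
  [3] T

Answer: YES — reaches normal form T in 3 ≤ 4 steps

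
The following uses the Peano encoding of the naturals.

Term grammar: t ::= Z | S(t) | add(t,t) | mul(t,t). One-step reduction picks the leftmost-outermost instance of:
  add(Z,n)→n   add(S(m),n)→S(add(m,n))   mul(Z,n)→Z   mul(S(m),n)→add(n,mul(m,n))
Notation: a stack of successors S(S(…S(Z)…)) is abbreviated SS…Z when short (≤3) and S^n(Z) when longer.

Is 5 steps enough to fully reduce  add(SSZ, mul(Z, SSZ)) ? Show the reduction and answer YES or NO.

Answer: YES — reaches normal form SSZ in 4 ≤ 5 steps

Reduction:
  start: add(SSZ, mul(Z, SSZ))
  [1] S(add(SZ, mul(Z, SSZ)))
  [2] S(S(add(Z, mul(Z, SSZ))))
  [3] S(S(mul(Z, SSZ)))
  [4] SSZ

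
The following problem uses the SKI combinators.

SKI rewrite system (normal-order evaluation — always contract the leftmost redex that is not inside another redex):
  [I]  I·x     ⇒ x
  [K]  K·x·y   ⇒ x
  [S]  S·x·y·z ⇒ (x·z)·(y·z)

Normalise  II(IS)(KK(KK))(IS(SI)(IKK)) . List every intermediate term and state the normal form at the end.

Answer: normal form = SK(S(SI)(KK))  (in 6 steps)

Working:
  start: II(IS)(KK(KK))(IS(SI)(IKK))
  →1  I(IS)(KK(KK))(IS(SI)(IKK))
  →2  IS(KK(KK))(IS(SI)(IKK))
  →3  S(KK(KK))(IS(SI)(IKK))
  →4  SK(IS(SI)(IKK))
  →5  SK(S(SI)(IKK))
  →6  SK(S(SI)(KK))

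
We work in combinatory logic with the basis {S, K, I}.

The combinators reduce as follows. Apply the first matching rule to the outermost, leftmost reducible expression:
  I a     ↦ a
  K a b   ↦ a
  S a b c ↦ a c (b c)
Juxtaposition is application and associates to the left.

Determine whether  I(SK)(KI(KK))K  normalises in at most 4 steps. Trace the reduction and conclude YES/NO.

Answer: YES — reaches normal form K in 3 ≤ 4 steps

Working:
  start: I(SK)(KI(KK))K
  step 1: SK(KI(KK))K
  step 2: KK(KI(KK)K)
  step 3: K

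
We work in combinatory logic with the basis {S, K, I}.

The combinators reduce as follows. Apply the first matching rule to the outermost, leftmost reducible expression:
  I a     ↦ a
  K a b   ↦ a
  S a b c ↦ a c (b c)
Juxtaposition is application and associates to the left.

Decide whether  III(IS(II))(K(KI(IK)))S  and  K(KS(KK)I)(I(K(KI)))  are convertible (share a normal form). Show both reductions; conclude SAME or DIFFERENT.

Term A:
  start: III(IS(II))(K(KI(IK)))S
  [1] II(IS(II))(K(KI(IK)))S
  [2] I(IS(II))(K(KI(IK)))S
  [3] IS(II)(K(KI(IK)))S
  [4] S(II)(K(KI(IK)))S
  [5] IIS(K(KI(IK))S)
  [6] IS(K(KI(IK))S)
  [7] S(K(KI(IK))S)
  [8] S(KI(IK))
  [9] SI

Term B:
  start: K(KS(KK)I)(I(K(KI)))
  [1] KS(KK)I
  [2] SI

Answer: SAME — A ⇓ SI, B ⇓ SI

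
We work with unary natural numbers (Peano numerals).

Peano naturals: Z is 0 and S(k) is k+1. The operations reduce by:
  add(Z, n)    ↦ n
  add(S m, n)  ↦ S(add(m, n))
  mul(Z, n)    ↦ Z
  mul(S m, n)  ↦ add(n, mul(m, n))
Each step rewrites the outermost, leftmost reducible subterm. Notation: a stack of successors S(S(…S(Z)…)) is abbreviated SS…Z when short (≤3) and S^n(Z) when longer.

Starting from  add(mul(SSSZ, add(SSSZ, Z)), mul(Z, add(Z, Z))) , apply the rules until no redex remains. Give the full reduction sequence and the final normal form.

Answer: normal form = S^9(Z)  (in 39 steps)

Reduction:
  start: add(mul(SSSZ, add(SSSZ, Z)), mul(Z, add(Z, Z)))
  [1] add(add(add(SSSZ, Z), mul(SSZ, add(SSSZ, Z))), mul(Z, add(Z, Z)))
  [2] add(add(S(add(SSZ, Z)), mul(SSZ, add(SSSZ, Z))), mul(Z, add(Z, Z)))
  [3] add(S(add(add(SSZ, Z), mul(SSZ, add(SSSZ, Z)))), mul(Z, add(Z, Z)))
  [4] S(add(add(add(SSZ, Z), mul(SSZ, add(SSSZ, Z))), mul(Z, add(Z, Z))))
  [5] S(add(add(S(add(SZ, Z)), mul(SSZ, add(SSSZ, Z))), mul(Z, add(Z, Z))))
  [6] S(add(S(add(add(SZ, Z), mul(SSZ, add(SSSZ, Z)))), mul(Z, add(Z, Z))))
  [7] S(S(add(add(add(SZ, Z), mul(SSZ, add(SSSZ, Z))), mul(Z, add(Z, Z)))))
  [8] S(S(add(add(S(add(Z, Z)), mul(SSZ, add(SSSZ, Z))), mul(Z, add(Z, Z)))))
  [9] S(S(add(S(add(add(Z, Z), mul(SSZ, add(SSSZ, Z)))), mul(Z, add(Z, Z)))))
  [10] S(S(S(add(add(add(Z, Z), mul(SSZ, add(SSSZ, Z))), mul(Z, add(Z, Z))))))
  [11] S(S(S(add(add(Z, mul(SSZ, add(SSSZ, Z))), mul(Z, add(Z, Z))))))
  [12] S(S(S(add(mul(SSZ, add(SSSZ, Z)), mul(Z, add(Z, Z))))))
  [13] S(S(S(add(add(add(SSSZ, Z), mul(SZ, add(SSSZ, Z))), mul(Z, add(Z, Z))))))
  [14] S(S(S(add(add(S(add(SSZ, Z)), mul(SZ, add(SSSZ, Z))), mul(Z, add(Z, Z))))))
  [15] S(S(S(add(S(add(add(SSZ, Z), mul(SZ, add(SSSZ, Z)))), mul(Z, add(Z, Z))))))
  [16] S(S(S(S(add(add(add(SSZ, Z), mul(SZ, add(SSSZ, Z))), mul(Z, add(Z, Z)))))))
  [17] S(S(S(S(add(add(S(add(SZ, Z)), mul(SZ, add(SSSZ, Z))), mul(Z, add(Z, Z)))))))
  [18] S(S(S(S(add(S(add(add(SZ, Z), mul(SZ, add(SSSZ, Z)))), mul(Z, add(Z, Z)))))))
  [19] S(S(S(S(S(add(add(add(SZ, Z), mul(SZ, add(SSSZ, Z))), mul(Z, add(Z, Z))))))))
  [20] S(S(S(S(S(add(add(S(add(Z, Z)), mul(SZ, add(SSSZ, Z))), mul(Z, add(Z, Z))))))))
  [21] S(S(S(S(S(add(S(add(add(Z, Z), mul(SZ, add(SSSZ, Z)))), mul(Z, add(Z, Z))))))))
  [22] S(S(S(S(S(S(add(add(add(Z, Z), mul(SZ, add(SSSZ, Z))), mul(Z, add(Z, Z)))))))))
  [23] S(S(S(S(S(S(add(add(Z, mul(SZ, add(SSSZ, Z))), mul(Z, add(Z, Z)))))))))
  [24] S(S(S(S(S(S(add(mul(SZ, add(SSSZ, Z)), mul(Z, add(Z, Z)))))))))
  [25] S(S(S(S(S(S(add(add(add(SSSZ, Z), mul(Z, add(SSSZ, Z))), mul(Z, add(Z, Z)))))))))
  [26] S(S(S(S(S(S(add(add(S(add(SSZ, Z)), mul(Z, add(SSSZ, Z))), mul(Z, add(Z, Z)))))))))
  [27] S(S(S(S(S(S(add(S(add(add(SSZ, Z), mul(Z, add(SSSZ, Z)))), mul(Z, add(Z, Z)))))))))
  [28] S(S(S(S(S(S(S(add(add(add(SSZ, Z), mul(Z, add(SSSZ, Z))), mul(Z, add(Z, Z))))))))))
  [29] S(S(S(S(S(S(S(add(add(S(add(SZ, Z)), mul(Z, add(SSSZ, Z))), mul(Z, add(Z, Z))))))))))
  [30] S(S(S(S(S(S(S(add(S(add(add(SZ, Z), mul(Z, add(SSSZ, Z)))), mul(Z, add(Z, Z))))))))))
  [31] S(S(S(S(S(S(S(S(add(add(add(SZ, Z), mul(Z, add(SSSZ, Z))), mul(Z, add(Z, Z)))))))))))
  [32] S(S(S(S(S(S(S(S(add(add(S(add(Z, Z)), mul(Z, add(SSSZ, Z))), mul(Z, add(Z, Z)))))))))))
  [33] S(S(S(S(S(S(S(S(add(S(add(add(Z, Z), mul(Z, add(SSSZ, Z)))), mul(Z, add(Z, Z)))))))))))
  [34] S(S(S(S(S(S(S(S(S(add(add(add(Z, Z), mul(Z, add(SSSZ, Z))), mul(Z, add(Z, Z))))))))))))
  [35] S(S(S(S(S(S(S(S(S(add(add(Z, mul(Z, add(SSSZ, Z))), mul(Z, add(Z, Z))))))))))))
  [36] S(S(S(S(S(S(S(S(S(add(mul(Z, add(SSSZ, Z)), mul(Z, add(Z, Z))))))))))))
  [37] S(S(S(S(S(S(S(S(S(add(Z, mul(Z, add(Z, Z))))))))))))
  [38] S(S(S(S(S(S(S(S(S(mul(Z, add(Z, Z)))))))))))
  [39] S^9(Z)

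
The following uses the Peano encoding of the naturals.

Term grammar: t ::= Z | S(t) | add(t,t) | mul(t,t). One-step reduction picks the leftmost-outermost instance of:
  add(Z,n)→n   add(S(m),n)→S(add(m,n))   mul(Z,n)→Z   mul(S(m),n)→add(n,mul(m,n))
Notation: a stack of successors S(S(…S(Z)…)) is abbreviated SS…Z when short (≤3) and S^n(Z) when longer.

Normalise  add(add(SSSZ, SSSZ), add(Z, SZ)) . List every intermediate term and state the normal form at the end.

  start: add(add(SSSZ, SSSZ), add(Z, SZ))
  step 1: add(S(add(SSZ, SSSZ)), add(Z, SZ))
  step 2: S(add(add(SSZ, SSSZ), add(Z, SZ)))
  step 3: S(add(S(add(SZ, SSSZ)), add(Z, SZ)))
  step 4: S(S(add(add(SZ, SSSZ), add(Z, SZ))))
  step 5: S(S(add(S(add(Z, SSSZ)), add(Z, SZ))))
  step 6: S(S(S(add(add(Z, SSSZ), add(Z, SZ)))))
  step 7: S(S(S(add(SSSZ, add(Z, SZ)))))
  step 8: S(S(S(S(add(SSZ, add(Z, SZ))))))
  step 9: S(S(S(S(S(add(SZ, add(Z, SZ)))))))
  step 10: S(S(S(S(S(S(add(Z, add(Z, SZ))))))))
  step 11: S(S(S(S(S(S(add(Z, SZ)))))))
  step 12: S^7(Z)

Answer: normal form = S^7(Z)  (in 12 steps)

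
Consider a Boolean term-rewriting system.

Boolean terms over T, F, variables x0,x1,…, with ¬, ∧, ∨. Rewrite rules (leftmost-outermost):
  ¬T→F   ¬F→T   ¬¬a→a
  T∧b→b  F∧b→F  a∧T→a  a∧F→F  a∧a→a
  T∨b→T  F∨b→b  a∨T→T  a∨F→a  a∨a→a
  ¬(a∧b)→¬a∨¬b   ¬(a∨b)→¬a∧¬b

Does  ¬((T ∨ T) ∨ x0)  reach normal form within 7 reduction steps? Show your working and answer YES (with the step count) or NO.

  start: ¬((T ∨ T) ∨ x0)
  step 1: ¬(T ∨ T) ∧ ¬x0
  step 2: (¬T ∧ ¬T) ∧ ¬x0
  step 3: ¬T ∧ ¬x0
  step 4: F ∧ ¬x0
  step 5: F

Answer: YES — reaches normal form F in 5 ≤ 7 steps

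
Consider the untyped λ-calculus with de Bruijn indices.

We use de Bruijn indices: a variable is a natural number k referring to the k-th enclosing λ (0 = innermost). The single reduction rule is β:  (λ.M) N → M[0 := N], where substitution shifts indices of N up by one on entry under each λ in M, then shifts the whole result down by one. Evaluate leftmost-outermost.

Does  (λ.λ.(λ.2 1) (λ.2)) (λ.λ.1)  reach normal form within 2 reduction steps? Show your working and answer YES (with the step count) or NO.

Answer: NO — after 2 steps the term is λ.(λ.λ.1) 0, not yet normal

Working:
  start: (λ.λ.(λ.2 1) (λ.2)) (λ.λ.1)
  step 1: λ.(λ.(λ.λ.1) 1) (λ.λ.λ.1)
  step 2: λ.(λ.λ.1) 0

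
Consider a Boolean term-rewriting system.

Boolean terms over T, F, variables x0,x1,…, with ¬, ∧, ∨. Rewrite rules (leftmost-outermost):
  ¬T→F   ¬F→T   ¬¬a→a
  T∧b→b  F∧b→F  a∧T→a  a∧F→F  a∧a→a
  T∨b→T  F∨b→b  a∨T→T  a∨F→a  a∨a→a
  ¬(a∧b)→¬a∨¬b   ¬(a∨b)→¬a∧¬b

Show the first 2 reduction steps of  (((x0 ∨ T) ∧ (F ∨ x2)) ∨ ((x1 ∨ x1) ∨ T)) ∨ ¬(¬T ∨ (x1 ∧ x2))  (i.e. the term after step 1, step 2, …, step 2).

  start: (((x0 ∨ T) ∧ (F ∨ x2)) ∨ ((x1 ∨ x1) ∨ T)) ∨ ¬(¬T ∨ (x1 ∧ x2))
  step 1: ((T ∧ (F ∨ x2)) ∨ ((x1 ∨ x1) ∨ T)) ∨ ¬(¬T ∨ (x1 ∧ x2))
  step 2: ((F ∨ x2) ∨ ((x1 ∨ x1) ∨ T)) ∨ ¬(¬T ∨ (x1 ∧ x2))

Answer: after 2 steps: ((F ∨ x2) ∨ ((x1 ∨ x1) ∨ T)) ∨ ¬(¬T ∨ (x1 ∧ x2))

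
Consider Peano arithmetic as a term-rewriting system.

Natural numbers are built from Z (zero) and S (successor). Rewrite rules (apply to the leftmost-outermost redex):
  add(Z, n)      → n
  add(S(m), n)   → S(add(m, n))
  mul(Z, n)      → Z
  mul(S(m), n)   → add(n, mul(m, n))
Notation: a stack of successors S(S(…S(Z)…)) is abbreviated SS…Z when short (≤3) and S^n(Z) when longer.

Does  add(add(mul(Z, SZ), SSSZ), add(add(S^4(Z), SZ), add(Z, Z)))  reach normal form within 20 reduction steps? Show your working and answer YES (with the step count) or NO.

Answer: YES — reaches normal form S^8(Z) in 18 ≤ 20 steps

Derivation:
  start: add(add(mul(Z, SZ), SSSZ), add(add(S^4(Z), SZ), add(Z, Z)))
  step 1: add(add(Z, SSSZ), add(add(S^4(Z), SZ), add(Z, Z)))
  step 2: add(SSSZ, add(add(S^4(Z), SZ), add(Z, Z)))
  step 3: S(add(SSZ, add(add(S^4(Z), SZ), add(Z, Z))))
  step 4: S(S(add(SZ, add(add(S^4(Z), SZ), add(Z, Z)))))
  step 5: S(S(S(add(Z, add(add(S^4(Z), SZ), add(Z, Z))))))
  step 6: S(S(S(add(add(S^4(Z), SZ), add(Z, Z)))))
  step 7: S(S(S(add(S(add(SSSZ, SZ)), add(Z, Z)))))
  step 8: S(S(S(S(add(add(SSSZ, SZ), add(Z, Z))))))
  step 9: S(S(S(S(add(S(add(SSZ, SZ)), add(Z, Z))))))
  step 10: S(S(S(S(S(add(add(SSZ, SZ), add(Z, Z)))))))
  step 11: S(S(S(S(S(add(S(add(SZ, SZ)), add(Z, Z)))))))
  step 12: S(S(S(S(S(S(add(add(SZ, SZ), add(Z, Z))))))))
  step 13: S(S(S(S(S(S(add(S(add(Z, SZ)), add(Z, Z))))))))
  step 14: S(S(S(S(S(S(S(add(add(Z, SZ), add(Z, Z)))))))))
  step 15: S(S(S(S(S(S(S(add(SZ, add(Z, Z)))))))))
  step 16: S(S(S(S(S(S(S(S(add(Z, add(Z, Z))))))))))
  step 17: S(S(S(S(S(S(S(S(add(Z, Z)))))))))
  step 18: S^8(Z)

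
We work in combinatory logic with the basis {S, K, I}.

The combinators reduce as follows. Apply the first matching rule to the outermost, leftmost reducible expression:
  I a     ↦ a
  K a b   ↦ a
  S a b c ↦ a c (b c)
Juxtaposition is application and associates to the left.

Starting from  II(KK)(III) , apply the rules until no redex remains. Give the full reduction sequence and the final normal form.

  start: II(KK)(III)
  →1  I(KK)(III)
  →2  KK(III)
  →3  K

Answer: normal form = K  (in 3 steps)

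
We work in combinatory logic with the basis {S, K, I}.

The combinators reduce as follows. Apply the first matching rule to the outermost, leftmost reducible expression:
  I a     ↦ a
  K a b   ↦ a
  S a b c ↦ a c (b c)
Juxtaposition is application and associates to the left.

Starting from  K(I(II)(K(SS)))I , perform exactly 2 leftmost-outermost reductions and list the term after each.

  start: K(I(II)(K(SS)))I
  →1  I(II)(K(SS))
  →2  II(K(SS))

Answer: after 2 steps: II(K(SS))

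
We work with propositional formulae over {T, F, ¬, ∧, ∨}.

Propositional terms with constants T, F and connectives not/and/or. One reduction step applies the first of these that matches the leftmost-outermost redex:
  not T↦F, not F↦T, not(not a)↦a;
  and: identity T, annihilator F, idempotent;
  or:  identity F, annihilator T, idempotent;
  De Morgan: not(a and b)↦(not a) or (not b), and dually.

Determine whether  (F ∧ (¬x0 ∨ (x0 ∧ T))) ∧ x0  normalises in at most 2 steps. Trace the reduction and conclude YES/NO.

Answer: YES — reaches normal form F in 2 ≤ 2 steps

Reduction:
  start: (F ∧ (¬x0 ∨ (x0 ∧ T))) ∧ x0
  →1  F ∧ x0
  →2  F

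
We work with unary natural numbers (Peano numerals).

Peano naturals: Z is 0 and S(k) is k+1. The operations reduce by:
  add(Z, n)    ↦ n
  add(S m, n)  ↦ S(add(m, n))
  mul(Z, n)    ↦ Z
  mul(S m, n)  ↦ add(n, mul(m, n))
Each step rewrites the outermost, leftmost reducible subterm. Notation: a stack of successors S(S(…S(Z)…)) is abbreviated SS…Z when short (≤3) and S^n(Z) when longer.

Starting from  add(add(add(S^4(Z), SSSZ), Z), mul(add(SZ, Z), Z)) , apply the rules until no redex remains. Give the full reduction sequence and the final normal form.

  start: add(add(add(S^4(Z), SSSZ), Z), mul(add(SZ, Z), Z))
  step 1: add(add(S(add(SSSZ, SSSZ)), Z), mul(add(SZ, Z), Z))
  step 2: add(S(add(add(SSSZ, SSSZ), Z)), mul(add(SZ, Z), Z))
  step 3: S(add(add(add(SSSZ, SSSZ), Z), mul(add(SZ, Z), Z)))
  step 4: S(add(add(S(add(SSZ, SSSZ)), Z), mul(add(SZ, Z), Z)))
  step 5: S(add(S(add(add(SSZ, SSSZ), Z)), mul(add(SZ, Z), Z)))
  step 6: S(S(add(add(add(SSZ, SSSZ), Z), mul(add(SZ, Z), Z))))
  step 7: S(S(add(add(S(add(SZ, SSSZ)), Z), mul(add(SZ, Z), Z))))
  step 8: S(S(add(S(add(add(SZ, SSSZ), Z)), mul(add(SZ, Z), Z))))
  step 9: S(S(S(add(add(add(SZ, SSSZ), Z), mul(add(SZ, Z), Z)))))
  step 10: S(S(S(add(add(S(add(Z, SSSZ)), Z), mul(add(SZ, Z), Z)))))
  step 11: S(S(S(add(S(add(add(Z, SSSZ), Z)), mul(add(SZ, Z), Z)))))
  step 12: S(S(S(S(add(add(add(Z, SSSZ), Z), mul(add(SZ, Z), Z))))))
  step 13: S(S(S(S(add(add(SSSZ, Z), mul(add(SZ, Z), Z))))))
  step 14: S(S(S(S(add(S(add(SSZ, Z)), mul(add(SZ, Z), Z))))))
  step 15: S(S(S(S(S(add(add(SSZ, Z), mul(add(SZ, Z), Z)))))))
  step 16: S(S(S(S(S(add(S(add(SZ, Z)), mul(add(SZ, Z), Z)))))))
  step 17: S(S(S(S(S(S(add(add(SZ, Z), mul(add(SZ, Z), Z))))))))
  step 18: S(S(S(S(S(S(add(S(add(Z, Z)), mul(add(SZ, Z), Z))))))))
  step 19: S(S(S(S(S(S(S(add(add(Z, Z), mul(add(SZ, Z), Z)))))))))
  step 20: S(S(S(S(S(S(S(add(Z, mul(add(SZ, Z), Z)))))))))
  step 21: S(S(S(S(S(S(S(mul(add(SZ, Z), Z))))))))
  step 22: S(S(S(S(S(S(S(mul(S(add(Z, Z)), Z))))))))
  step 23: S(S(S(S(S(S(S(add(Z, mul(add(Z, Z), Z)))))))))
  step 24: S(S(S(S(S(S(S(mul(add(Z, Z), Z))))))))
  step 25: S(S(S(S(S(S(S(mul(Z, Z))))))))
  step 26: S^7(Z)

Answer: normal form = S^7(Z)  (in 26 steps)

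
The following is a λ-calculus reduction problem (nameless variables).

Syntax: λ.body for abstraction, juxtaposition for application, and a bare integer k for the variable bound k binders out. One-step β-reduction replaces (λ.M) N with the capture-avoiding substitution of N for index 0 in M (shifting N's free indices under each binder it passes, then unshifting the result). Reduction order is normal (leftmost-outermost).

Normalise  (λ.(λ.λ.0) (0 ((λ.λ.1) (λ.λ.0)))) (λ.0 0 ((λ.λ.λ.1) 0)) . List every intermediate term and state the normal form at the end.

Answer: normal form = λ.0  (in 2 steps)

Reduction:
  start: (λ.(λ.λ.0) (0 ((λ.λ.1) (λ.λ.0)))) (λ.0 0 ((λ.λ.λ.1) 0))
  [1] (λ.λ.0) ((λ.0 0 ((λ.λ.λ.1) 0)) ((λ.λ.1) (λ.λ.0)))
  [2] λ.0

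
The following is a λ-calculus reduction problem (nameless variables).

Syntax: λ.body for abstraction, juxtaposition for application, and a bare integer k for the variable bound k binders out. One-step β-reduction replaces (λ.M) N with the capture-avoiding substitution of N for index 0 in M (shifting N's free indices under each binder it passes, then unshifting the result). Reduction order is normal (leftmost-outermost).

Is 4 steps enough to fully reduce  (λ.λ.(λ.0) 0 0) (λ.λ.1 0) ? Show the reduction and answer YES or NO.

  start: (λ.λ.(λ.0) 0 0) (λ.λ.1 0)
  step 1: λ.(λ.0) 0 0
  step 2: λ.0 0

Answer: YES — reaches normal form λ.0 0 in 2 ≤ 4 steps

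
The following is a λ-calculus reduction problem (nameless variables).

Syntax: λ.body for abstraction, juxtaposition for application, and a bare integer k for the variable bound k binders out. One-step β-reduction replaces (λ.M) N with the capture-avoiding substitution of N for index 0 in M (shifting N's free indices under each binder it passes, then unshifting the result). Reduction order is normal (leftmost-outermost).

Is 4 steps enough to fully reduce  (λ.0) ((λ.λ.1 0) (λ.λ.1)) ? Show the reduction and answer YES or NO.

Answer: YES — reaches normal form λ.λ.1 in 3 ≤ 4 steps

Reduction:
  start: (λ.0) ((λ.λ.1 0) (λ.λ.1))
  step 1: (λ.λ.1 0) (λ.λ.1)
  step 2: λ.(λ.λ.1) 0
  step 3: λ.λ.1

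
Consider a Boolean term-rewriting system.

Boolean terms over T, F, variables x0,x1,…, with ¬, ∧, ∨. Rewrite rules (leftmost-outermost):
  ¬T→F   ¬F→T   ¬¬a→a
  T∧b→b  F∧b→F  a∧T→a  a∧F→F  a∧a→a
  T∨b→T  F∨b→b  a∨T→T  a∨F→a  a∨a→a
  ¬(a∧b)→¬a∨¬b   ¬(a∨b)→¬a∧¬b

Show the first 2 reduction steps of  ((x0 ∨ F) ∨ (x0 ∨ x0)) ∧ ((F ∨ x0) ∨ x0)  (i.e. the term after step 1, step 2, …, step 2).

  start: ((x0 ∨ F) ∨ (x0 ∨ x0)) ∧ ((F ∨ x0) ∨ x0)
  →1  (x0 ∨ (x0 ∨ x0)) ∧ ((F ∨ x0) ∨ x0)
  →2  (x0 ∨ x0) ∧ ((F ∨ x0) ∨ x0)

Answer: after 2 steps: (x0 ∨ x0) ∧ ((F ∨ x0) ∨ x0)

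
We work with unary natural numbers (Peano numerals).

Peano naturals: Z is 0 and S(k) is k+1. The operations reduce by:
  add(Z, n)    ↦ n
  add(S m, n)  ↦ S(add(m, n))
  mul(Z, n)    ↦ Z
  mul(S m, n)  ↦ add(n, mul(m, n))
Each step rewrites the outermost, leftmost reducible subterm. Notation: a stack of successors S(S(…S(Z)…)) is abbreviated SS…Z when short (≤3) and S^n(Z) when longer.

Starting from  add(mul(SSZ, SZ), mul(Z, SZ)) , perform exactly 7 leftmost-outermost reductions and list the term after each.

  start: add(mul(SSZ, SZ), mul(Z, SZ))
  step 1: add(add(SZ, mul(SZ, SZ)), mul(Z, SZ))
  step 2: add(S(add(Z, mul(SZ, SZ))), mul(Z, SZ))
  step 3: S(add(add(Z, mul(SZ, SZ)), mul(Z, SZ)))
  step 4: S(add(mul(SZ, SZ), mul(Z, SZ)))
  step 5: S(add(add(SZ, mul(Z, SZ)), mul(Z, SZ)))
  step 6: S(add(S(add(Z, mul(Z, SZ))), mul(Z, SZ)))
  step 7: S(S(add(add(Z, mul(Z, SZ)), mul(Z, SZ))))

Answer: after 7 steps: S(S(add(add(Z, mul(Z, SZ)), mul(Z, SZ))))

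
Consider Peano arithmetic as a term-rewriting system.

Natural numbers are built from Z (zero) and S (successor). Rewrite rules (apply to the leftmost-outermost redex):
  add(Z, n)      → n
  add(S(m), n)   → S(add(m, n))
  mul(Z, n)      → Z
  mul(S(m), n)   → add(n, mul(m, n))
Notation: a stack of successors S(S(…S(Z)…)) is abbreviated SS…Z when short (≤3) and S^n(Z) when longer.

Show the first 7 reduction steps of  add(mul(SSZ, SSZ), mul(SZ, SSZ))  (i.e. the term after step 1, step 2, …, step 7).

Answer: after 7 steps: S(S(add(add(SSZ, mul(Z, SSZ)), mul(SZ, SSZ))))

Working:
  start: add(mul(SSZ, SSZ), mul(SZ, SSZ))
  [1] add(add(SSZ, mul(SZ, SSZ)), mul(SZ, SSZ))
  [2] add(S(add(SZ, mul(SZ, SSZ))), mul(SZ, SSZ))
  [3] S(add(add(SZ, mul(SZ, SSZ)), mul(SZ, SSZ)))
  [4] S(add(S(add(Z, mul(SZ, SSZ))), mul(SZ, SSZ)))
  [5] S(S(add(add(Z, mul(SZ, SSZ)), mul(SZ, SSZ))))
  [6] S(S(add(mul(SZ, SSZ), mul(SZ, SSZ))))
  [7] S(S(add(add(SSZ, mul(Z, SSZ)), mul(SZ, SSZ))))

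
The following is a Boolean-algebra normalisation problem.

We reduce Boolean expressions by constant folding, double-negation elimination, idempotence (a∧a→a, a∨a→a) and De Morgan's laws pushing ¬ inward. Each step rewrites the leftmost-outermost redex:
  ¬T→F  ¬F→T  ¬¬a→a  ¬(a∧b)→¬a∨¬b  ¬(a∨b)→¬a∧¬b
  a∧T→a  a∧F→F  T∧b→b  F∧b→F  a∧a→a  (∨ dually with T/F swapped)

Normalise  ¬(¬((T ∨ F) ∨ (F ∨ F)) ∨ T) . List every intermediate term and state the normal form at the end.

Answer: normal form = F  (in 6 steps)

Working:
  start: ¬(¬((T ∨ F) ∨ (F ∨ F)) ∨ T)
  →1  ¬¬((T ∨ F) ∨ (F ∨ F)) ∧ ¬T
  →2  ((T ∨ F) ∨ (F ∨ F)) ∧ ¬T
  →3  (T ∨ (F ∨ F)) ∧ ¬T
  →4  T ∧ ¬T
  →5  ¬T
  →6  F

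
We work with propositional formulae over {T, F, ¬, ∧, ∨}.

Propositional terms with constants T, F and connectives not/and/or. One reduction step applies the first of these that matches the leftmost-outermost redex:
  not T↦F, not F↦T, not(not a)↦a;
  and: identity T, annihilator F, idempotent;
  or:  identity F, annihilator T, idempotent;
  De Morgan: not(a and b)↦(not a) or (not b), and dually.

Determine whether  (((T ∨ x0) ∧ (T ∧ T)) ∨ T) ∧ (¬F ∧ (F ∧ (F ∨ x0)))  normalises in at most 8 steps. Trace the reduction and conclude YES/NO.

Answer: YES — reaches normal form F in 5 ≤ 8 steps

Derivation:
  start: (((T ∨ x0) ∧ (T ∧ T)) ∨ T) ∧ (¬F ∧ (F ∧ (F ∨ x0)))
  step 1: T ∧ (¬F ∧ (F ∧ (F ∨ x0)))
  step 2: ¬F ∧ (F ∧ (F ∨ x0))
  step 3: T ∧ (F ∧ (F ∨ x0))
  step 4: F ∧ (F ∨ x0)
  step 5: F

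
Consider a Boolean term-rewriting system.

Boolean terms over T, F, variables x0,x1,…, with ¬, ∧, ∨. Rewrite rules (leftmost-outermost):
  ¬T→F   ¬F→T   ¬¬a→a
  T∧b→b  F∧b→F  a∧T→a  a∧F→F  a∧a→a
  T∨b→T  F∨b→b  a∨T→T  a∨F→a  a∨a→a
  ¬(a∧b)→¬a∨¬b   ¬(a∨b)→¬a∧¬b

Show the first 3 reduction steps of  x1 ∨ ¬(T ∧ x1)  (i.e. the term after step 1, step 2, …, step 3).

  start: x1 ∨ ¬(T ∧ x1)
  →1  x1 ∨ (¬T ∨ ¬x1)
  →2  x1 ∨ (F ∨ ¬x1)
  →3  x1 ∨ ¬x1

Answer: after 3 steps: x1 ∨ ¬x1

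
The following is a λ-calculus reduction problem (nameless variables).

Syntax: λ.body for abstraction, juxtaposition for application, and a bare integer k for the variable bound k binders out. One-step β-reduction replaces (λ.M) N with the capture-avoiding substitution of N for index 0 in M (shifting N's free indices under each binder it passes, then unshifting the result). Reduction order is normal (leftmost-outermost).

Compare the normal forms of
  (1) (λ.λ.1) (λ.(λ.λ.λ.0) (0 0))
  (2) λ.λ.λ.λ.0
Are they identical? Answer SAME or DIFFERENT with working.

Term A:
  start: (λ.λ.1) (λ.(λ.λ.λ.0) (0 0))
  step 1: λ.λ.(λ.λ.λ.0) (0 0)
  step 2: λ.λ.λ.λ.0

Term B:
  start: λ.λ.λ.λ.0

Answer: SAME — A ⇓ λ.λ.λ.λ.0, B ⇓ λ.λ.λ.λ.0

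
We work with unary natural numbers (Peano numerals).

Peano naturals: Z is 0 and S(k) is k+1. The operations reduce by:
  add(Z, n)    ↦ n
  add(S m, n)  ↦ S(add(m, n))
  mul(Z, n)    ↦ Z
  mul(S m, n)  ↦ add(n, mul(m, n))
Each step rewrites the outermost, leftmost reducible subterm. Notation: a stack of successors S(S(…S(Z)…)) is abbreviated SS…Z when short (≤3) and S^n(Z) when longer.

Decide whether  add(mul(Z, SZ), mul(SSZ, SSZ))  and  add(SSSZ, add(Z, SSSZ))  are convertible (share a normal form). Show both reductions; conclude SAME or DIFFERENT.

Answer: DIFFERENT — A ⇓ S^4(Z), B ⇓ S^6(Z)

Working:
Term A:
  start: add(mul(Z, SZ), mul(SSZ, SSZ))
  [1] add(Z, mul(SSZ, SSZ))
  [2] mul(SSZ, SSZ)
  [3] add(SSZ, mul(SZ, SSZ))
  [4] S(add(SZ, mul(SZ, SSZ)))
  [5] S(S(add(Z, mul(SZ, SSZ))))
  [6] S(S(mul(SZ, SSZ)))
  [7] S(S(add(SSZ, mul(Z, SSZ))))
  [8] S(S(S(add(SZ, mul(Z, SSZ)))))
  [9] S(S(S(S(add(Z, mul(Z, SSZ))))))
  [10] S(S(S(S(mul(Z, SSZ)))))
  [11] S^4(Z)

Term B:
  start: add(SSSZ, add(Z, SSSZ))
  [1] S(add(SSZ, add(Z, SSSZ)))
  [2] S(S(add(SZ, add(Z, SSSZ))))
  [3] S(S(S(add(Z, add(Z, SSSZ)))))
  [4] S(S(S(add(Z, SSSZ))))
  [5] S^6(Z)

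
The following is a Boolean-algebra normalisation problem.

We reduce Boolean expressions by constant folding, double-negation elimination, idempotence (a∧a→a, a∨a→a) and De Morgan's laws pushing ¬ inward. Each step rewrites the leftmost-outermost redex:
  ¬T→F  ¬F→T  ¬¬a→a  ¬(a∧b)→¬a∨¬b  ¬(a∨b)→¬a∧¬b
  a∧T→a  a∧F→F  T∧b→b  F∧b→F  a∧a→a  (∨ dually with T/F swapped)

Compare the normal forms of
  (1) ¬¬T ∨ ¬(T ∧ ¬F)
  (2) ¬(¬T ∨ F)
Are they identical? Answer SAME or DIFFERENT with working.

Answer: SAME — A ⇓ T, B ⇓ T

Working:
Term A:
  start: ¬¬T ∨ ¬(T ∧ ¬F)
  [1] T ∨ ¬(T ∧ ¬F)
  [2] T

Term B:
  start: ¬(¬T ∨ F)
  [1] ¬¬T ∧ ¬F
  [2] T ∧ ¬F
  [3] ¬F
  [4] T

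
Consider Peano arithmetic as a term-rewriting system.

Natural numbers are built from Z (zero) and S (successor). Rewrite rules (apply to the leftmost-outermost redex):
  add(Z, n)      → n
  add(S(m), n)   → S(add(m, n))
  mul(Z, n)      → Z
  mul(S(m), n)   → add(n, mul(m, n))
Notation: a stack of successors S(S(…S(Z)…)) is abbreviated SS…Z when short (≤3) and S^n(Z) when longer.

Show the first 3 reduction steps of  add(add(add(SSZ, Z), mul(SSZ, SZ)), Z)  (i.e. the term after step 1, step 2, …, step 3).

  start: add(add(add(SSZ, Z), mul(SSZ, SZ)), Z)
  step 1: add(add(S(add(SZ, Z)), mul(SSZ, SZ)), Z)
  step 2: add(S(add(add(SZ, Z), mul(SSZ, SZ))), Z)
  step 3: S(add(add(add(SZ, Z), mul(SSZ, SZ)), Z))

Answer: after 3 steps: S(add(add(add(SZ, Z), mul(SSZ, SZ)), Z))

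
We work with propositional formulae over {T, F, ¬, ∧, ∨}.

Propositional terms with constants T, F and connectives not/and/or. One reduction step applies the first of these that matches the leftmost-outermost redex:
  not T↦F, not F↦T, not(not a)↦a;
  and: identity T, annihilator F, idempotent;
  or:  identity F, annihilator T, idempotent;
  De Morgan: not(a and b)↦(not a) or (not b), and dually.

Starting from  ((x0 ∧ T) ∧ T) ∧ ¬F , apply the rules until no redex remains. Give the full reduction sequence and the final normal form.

  start: ((x0 ∧ T) ∧ T) ∧ ¬F
  [1] (x0 ∧ T) ∧ ¬F
  [2] x0 ∧ ¬F
  [3] x0 ∧ T
  [4] x0

Answer: normal form = x0  (in 4 steps)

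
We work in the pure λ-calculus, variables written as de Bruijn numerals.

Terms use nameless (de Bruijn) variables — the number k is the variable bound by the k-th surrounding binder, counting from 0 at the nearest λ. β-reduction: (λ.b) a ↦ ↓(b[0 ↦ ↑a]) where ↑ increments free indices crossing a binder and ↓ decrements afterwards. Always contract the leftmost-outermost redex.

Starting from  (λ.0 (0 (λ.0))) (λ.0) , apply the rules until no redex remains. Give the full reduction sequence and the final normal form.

  start: (λ.0 (0 (λ.0))) (λ.0)
  [1] (λ.0) ((λ.0) (λ.0))
  [2] (λ.0) (λ.0)
  [3] λ.0

Answer: normal form = λ.0  (in 3 steps)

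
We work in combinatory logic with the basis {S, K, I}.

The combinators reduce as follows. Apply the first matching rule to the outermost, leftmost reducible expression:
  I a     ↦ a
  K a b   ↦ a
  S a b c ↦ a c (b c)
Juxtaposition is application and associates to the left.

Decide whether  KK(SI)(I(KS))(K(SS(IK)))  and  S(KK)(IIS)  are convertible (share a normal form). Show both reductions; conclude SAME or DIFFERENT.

Term A:
  start: KK(SI)(I(KS))(K(SS(IK)))
  step 1: K(I(KS))(K(SS(IK)))
  step 2: I(KS)
  step 3: KS

Term B:
  start: S(KK)(IIS)
  step 1: S(KK)(IS)
  step 2: S(KK)S

Answer: DIFFERENT — A ⇓ KS, B ⇓ S(KK)S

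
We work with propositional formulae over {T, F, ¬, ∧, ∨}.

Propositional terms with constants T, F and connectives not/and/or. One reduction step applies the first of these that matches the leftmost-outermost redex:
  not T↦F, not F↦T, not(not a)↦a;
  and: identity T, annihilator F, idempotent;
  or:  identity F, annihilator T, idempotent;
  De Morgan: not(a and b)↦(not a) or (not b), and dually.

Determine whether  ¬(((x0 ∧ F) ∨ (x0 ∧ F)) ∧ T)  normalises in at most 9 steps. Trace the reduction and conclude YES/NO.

Answer: YES — reaches normal form T in 7 ≤ 9 steps

Working:
  start: ¬(((x0 ∧ F) ∨ (x0 ∧ F)) ∧ T)
  →1  ¬((x0 ∧ F) ∨ (x0 ∧ F)) ∨ ¬T
  →2  (¬(x0 ∧ F) ∧ ¬(x0 ∧ F)) ∨ ¬T
  →3  ¬(x0 ∧ F) ∨ ¬T
  →4  (¬x0 ∨ ¬F) ∨ ¬T
  →5  (¬x0 ∨ T) ∨ ¬T
  →6  T ∨ ¬T
  →7  T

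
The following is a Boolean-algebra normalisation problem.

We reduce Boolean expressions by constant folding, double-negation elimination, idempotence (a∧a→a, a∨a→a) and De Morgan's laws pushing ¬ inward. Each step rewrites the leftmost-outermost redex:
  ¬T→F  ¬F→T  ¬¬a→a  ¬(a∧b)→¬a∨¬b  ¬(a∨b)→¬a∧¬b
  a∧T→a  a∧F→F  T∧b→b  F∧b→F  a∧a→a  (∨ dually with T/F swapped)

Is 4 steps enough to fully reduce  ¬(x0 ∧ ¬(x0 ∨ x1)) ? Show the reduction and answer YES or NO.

  start: ¬(x0 ∧ ¬(x0 ∨ x1))
  [1] ¬x0 ∨ ¬¬(x0 ∨ x1)
  [2] ¬x0 ∨ (x0 ∨ x1)

Answer: YES — reaches normal form ¬x0 ∨ (x0 ∨ x1) in 2 ≤ 4 steps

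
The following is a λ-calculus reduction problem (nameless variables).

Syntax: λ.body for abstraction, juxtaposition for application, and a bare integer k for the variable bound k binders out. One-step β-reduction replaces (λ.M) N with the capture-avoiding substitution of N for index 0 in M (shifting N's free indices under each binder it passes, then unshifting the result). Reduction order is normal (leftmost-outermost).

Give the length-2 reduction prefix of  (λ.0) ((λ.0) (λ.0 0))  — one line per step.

Answer: after 2 steps: λ.0 0

Reduction:
  start: (λ.0) ((λ.0) (λ.0 0))
  →1  (λ.0) (λ.0 0)
  →2  λ.0 0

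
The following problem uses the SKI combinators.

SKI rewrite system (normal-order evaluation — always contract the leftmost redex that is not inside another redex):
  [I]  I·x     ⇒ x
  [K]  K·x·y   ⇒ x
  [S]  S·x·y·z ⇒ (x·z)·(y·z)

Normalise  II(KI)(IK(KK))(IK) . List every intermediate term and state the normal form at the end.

  start: II(KI)(IK(KK))(IK)
  step 1: I(KI)(IK(KK))(IK)
  step 2: KI(IK(KK))(IK)
  step 3: I(IK)
  step 4: IK
  step 5: K

Answer: normal form = K  (in 5 steps)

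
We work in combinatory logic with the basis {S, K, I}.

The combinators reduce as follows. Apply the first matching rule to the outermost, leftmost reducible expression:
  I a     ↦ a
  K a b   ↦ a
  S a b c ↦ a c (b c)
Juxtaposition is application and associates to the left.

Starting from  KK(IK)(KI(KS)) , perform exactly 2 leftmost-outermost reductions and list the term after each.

  start: KK(IK)(KI(KS))
  step 1: K(KI(KS))
  step 2: KI

Answer: after 2 steps: KI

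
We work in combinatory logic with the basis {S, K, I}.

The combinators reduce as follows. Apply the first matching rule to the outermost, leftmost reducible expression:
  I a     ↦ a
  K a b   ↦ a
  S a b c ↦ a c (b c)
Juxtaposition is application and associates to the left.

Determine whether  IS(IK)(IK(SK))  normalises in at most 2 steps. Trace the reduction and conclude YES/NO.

Answer: NO — after 2 steps the term is SK(IK(SK)), not yet normal

Derivation:
  start: IS(IK)(IK(SK))
  step 1: S(IK)(IK(SK))
  step 2: SK(IK(SK))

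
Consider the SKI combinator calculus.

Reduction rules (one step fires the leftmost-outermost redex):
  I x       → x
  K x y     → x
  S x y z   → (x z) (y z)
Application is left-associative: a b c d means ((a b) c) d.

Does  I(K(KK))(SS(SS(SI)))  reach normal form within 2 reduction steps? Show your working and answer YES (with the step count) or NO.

Answer: YES — reaches normal form KK in 2 ≤ 2 steps

Derivation:
  start: I(K(KK))(SS(SS(SI)))
  step 1: K(KK)(SS(SS(SI)))
  step 2: KK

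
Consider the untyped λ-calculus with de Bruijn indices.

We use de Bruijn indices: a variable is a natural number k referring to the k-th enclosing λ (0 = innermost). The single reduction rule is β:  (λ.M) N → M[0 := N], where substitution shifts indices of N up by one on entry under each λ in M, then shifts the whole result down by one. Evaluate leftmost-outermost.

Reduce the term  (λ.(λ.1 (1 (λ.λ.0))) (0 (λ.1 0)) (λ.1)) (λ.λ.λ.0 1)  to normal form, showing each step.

Answer: normal form = λ.0 (λ.λ.λ.λ.0 1)  (in 4 steps)

Derivation:
  start: (λ.(λ.1 (1 (λ.λ.0))) (0 (λ.1 0)) (λ.1)) (λ.λ.λ.0 1)
  step 1: (λ.(λ.λ.λ.0 1) ((λ.λ.λ.0 1) (λ.λ.0))) ((λ.λ.λ.0 1) (λ.(λ.λ.λ.0 1) 0)) (λ.λ.λ.λ.0 1)
  step 2: (λ.λ.λ.0 1) ((λ.λ.λ.0 1) (λ.λ.0)) (λ.λ.λ.λ.0 1)
  step 3: (λ.λ.0 1) (λ.λ.λ.λ.0 1)
  step 4: λ.0 (λ.λ.λ.λ.0 1)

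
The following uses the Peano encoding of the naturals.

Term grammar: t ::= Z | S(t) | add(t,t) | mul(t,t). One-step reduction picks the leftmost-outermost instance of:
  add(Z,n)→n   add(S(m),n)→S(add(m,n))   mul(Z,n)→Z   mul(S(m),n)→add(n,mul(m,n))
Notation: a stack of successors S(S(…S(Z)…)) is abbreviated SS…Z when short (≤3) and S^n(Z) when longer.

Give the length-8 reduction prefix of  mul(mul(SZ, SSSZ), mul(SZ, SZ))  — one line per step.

  start: mul(mul(SZ, SSSZ), mul(SZ, SZ))
  →1  mul(add(SSSZ, mul(Z, SSSZ)), mul(SZ, SZ))
  →2  mul(S(add(SSZ, mul(Z, SSSZ))), mul(SZ, SZ))
  →3  add(mul(SZ, SZ), mul(add(SSZ, mul(Z, SSSZ)), mul(SZ, SZ)))
  →4  add(add(SZ, mul(Z, SZ)), mul(add(SSZ, mul(Z, SSSZ)), mul(SZ, SZ)))
  →5  add(S(add(Z, mul(Z, SZ))), mul(add(SSZ, mul(Z, SSSZ)), mul(SZ, SZ)))
  →6  S(add(add(Z, mul(Z, SZ)), mul(add(SSZ, mul(Z, SSSZ)), mul(SZ, SZ))))
  →7  S(add(mul(Z, SZ), mul(add(SSZ, mul(Z, SSSZ)), mul(SZ, SZ))))
  →8  S(add(Z, mul(add(SSZ, mul(Z, SSSZ)), mul(SZ, SZ))))

Answer: after 8 steps: S(add(Z, mul(add(SSZ, mul(Z, SSSZ)), mul(SZ, SZ))))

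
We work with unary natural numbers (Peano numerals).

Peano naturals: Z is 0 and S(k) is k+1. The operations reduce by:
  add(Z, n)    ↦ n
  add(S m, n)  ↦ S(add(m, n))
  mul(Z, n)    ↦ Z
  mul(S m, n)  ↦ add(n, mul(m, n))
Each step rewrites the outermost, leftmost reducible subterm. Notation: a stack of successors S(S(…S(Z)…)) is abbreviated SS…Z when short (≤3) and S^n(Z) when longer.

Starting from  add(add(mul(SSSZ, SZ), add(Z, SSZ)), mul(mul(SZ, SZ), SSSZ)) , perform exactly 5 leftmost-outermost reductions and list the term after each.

Answer: after 5 steps: S(add(add(mul(SSZ, SZ), add(Z, SSZ)), mul(mul(SZ, SZ), SSSZ)))

Reduction:
  start: add(add(mul(SSSZ, SZ), add(Z, SSZ)), mul(mul(SZ, SZ), SSSZ))
  step 1: add(add(add(SZ, mul(SSZ, SZ)), add(Z, SSZ)), mul(mul(SZ, SZ), SSSZ))
  step 2: add(add(S(add(Z, mul(SSZ, SZ))), add(Z, SSZ)), mul(mul(SZ, SZ), SSSZ))
  step 3: add(S(add(add(Z, mul(SSZ, SZ)), add(Z, SSZ))), mul(mul(SZ, SZ), SSSZ))
  step 4: S(add(add(add(Z, mul(SSZ, SZ)), add(Z, SSZ)), mul(mul(SZ, SZ), SSSZ)))
  step 5: S(add(add(mul(SSZ, SZ), add(Z, SSZ)), mul(mul(SZ, SZ), SSSZ)))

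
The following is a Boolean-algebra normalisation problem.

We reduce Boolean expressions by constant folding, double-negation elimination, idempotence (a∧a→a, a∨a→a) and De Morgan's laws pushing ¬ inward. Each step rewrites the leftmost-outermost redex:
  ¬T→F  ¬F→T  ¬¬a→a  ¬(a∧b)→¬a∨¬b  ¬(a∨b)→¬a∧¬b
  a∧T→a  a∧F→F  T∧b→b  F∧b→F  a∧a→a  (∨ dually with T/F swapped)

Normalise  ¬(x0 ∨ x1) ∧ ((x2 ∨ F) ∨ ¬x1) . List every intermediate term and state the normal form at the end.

Answer: normal form = (¬x0 ∧ ¬x1) ∧ (x2 ∨ ¬x1)  (in 2 steps)

Working:
  start: ¬(x0 ∨ x1) ∧ ((x2 ∨ F) ∨ ¬x1)
  →1  (¬x0 ∧ ¬x1) ∧ ((x2 ∨ F) ∨ ¬x1)
  →2  (¬x0 ∧ ¬x1) ∧ (x2 ∨ ¬x1)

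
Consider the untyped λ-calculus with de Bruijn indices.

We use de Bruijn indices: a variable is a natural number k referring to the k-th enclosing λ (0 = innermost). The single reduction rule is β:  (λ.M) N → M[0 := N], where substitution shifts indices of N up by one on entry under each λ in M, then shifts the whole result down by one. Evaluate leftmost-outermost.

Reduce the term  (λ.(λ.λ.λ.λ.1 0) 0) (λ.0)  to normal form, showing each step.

Answer: normal form = λ.λ.λ.1 0  (in 2 steps)

Reduction:
  start: (λ.(λ.λ.λ.λ.1 0) 0) (λ.0)
  →1  (λ.λ.λ.λ.1 0) (λ.0)
  →2  λ.λ.λ.1 0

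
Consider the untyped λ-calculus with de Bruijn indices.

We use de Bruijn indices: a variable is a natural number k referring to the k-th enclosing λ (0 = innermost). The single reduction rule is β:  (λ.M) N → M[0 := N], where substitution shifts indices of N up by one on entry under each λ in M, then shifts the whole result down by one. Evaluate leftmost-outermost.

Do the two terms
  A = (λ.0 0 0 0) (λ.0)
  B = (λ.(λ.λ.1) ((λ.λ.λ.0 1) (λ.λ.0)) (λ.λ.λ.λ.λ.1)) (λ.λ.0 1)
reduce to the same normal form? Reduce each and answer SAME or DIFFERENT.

Term A:
  start: (λ.0 0 0 0) (λ.0)
  →1  (λ.0) (λ.0) (λ.0) (λ.0)
  →2  (λ.0) (λ.0) (λ.0)
  →3  (λ.0) (λ.0)
  →4  λ.0

Term B:
  start: (λ.(λ.λ.1) ((λ.λ.λ.0 1) (λ.λ.0)) (λ.λ.λ.λ.λ.1)) (λ.λ.0 1)
  →1  (λ.λ.1) ((λ.λ.λ.0 1) (λ.λ.0)) (λ.λ.λ.λ.λ.1)
  →2  (λ.(λ.λ.λ.0 1) (λ.λ.0)) (λ.λ.λ.λ.λ.1)
  →3  (λ.λ.λ.0 1) (λ.λ.0)
  →4  λ.λ.0 1

Answer: DIFFERENT — A ⇓ λ.0, B ⇓ λ.λ.0 1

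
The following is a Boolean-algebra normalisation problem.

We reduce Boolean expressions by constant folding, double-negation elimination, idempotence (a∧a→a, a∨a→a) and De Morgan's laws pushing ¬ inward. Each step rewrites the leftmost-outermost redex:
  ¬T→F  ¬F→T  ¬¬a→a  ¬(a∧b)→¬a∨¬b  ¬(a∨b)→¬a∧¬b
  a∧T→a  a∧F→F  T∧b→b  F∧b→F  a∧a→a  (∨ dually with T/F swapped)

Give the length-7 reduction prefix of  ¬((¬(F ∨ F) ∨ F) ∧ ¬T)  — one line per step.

  start: ¬((¬(F ∨ F) ∨ F) ∧ ¬T)
  [1] ¬(¬(F ∨ F) ∨ F) ∨ ¬¬T
  [2] (¬¬(F ∨ F) ∧ ¬F) ∨ ¬¬T
  [3] ((F ∨ F) ∧ ¬F) ∨ ¬¬T
  [4] (F ∧ ¬F) ∨ ¬¬T
  [5] F ∨ ¬¬T
  [6] ¬¬T
  [7] T

Answer: after 7 steps: T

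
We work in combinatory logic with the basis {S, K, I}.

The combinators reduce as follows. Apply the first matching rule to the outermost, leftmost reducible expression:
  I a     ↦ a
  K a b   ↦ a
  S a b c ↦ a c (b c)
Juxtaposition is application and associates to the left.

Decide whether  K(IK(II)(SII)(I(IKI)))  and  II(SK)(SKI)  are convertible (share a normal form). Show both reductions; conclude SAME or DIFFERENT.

Term A:
  start: K(IK(II)(SII)(I(IKI)))
  [1] K(K(II)(SII)(I(IKI)))
  [2] K(II(I(IKI)))
  [3] K(I(I(IKI)))
  [4] K(I(IKI))
  [5] K(IKI)
  [6] K(KI)

Term B:
  start: II(SK)(SKI)
  [1] I(SK)(SKI)
  [2] SK(SKI)

Answer: DIFFERENT — A ⇓ K(KI), B ⇓ SK(SKI)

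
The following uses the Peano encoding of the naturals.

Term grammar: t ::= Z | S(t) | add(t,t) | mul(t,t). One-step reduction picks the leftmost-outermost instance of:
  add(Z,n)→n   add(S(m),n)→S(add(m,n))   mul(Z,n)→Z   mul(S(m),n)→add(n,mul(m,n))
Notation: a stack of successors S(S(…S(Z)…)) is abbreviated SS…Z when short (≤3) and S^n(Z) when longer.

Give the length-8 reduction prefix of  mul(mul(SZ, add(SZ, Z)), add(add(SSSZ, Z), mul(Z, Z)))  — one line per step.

  start: mul(mul(SZ, add(SZ, Z)), add(add(SSSZ, Z), mul(Z, Z)))
  step 1: mul(add(add(SZ, Z), mul(Z, add(SZ, Z))), add(add(SSSZ, Z), mul(Z, Z)))
  step 2: mul(add(S(add(Z, Z)), mul(Z, add(SZ, Z))), add(add(SSSZ, Z), mul(Z, Z)))
  step 3: mul(S(add(add(Z, Z), mul(Z, add(SZ, Z)))), add(add(SSSZ, Z), mul(Z, Z)))
  step 4: add(add(add(SSSZ, Z), mul(Z, Z)), mul(add(add(Z, Z), mul(Z, add(SZ, Z))), add(add(SSSZ, Z), mul(Z, Z))))
  step 5: add(add(S(add(SSZ, Z)), mul(Z, Z)), mul(add(add(Z, Z), mul(Z, add(SZ, Z))), add(add(SSSZ, Z), mul(Z, Z))))
  step 6: add(S(add(add(SSZ, Z), mul(Z, Z))), mul(add(add(Z, Z), mul(Z, add(SZ, Z))), add(add(SSSZ, Z), mul(Z, Z))))
  step 7: S(add(add(add(SSZ, Z), mul(Z, Z)), mul(add(add(Z, Z), mul(Z, add(SZ, Z))), add(add(SSSZ, Z), mul(Z, Z)))))
  step 8: S(add(add(S(add(SZ, Z)), mul(Z, Z)), mul(add(add(Z, Z), mul(Z, add(SZ, Z))), add(add(SSSZ, Z), mul(Z, Z)))))

Answer: after 8 steps: S(add(add(S(add(SZ, Z)), mul(Z, Z)), mul(add(add(Z, Z), mul(Z, add(SZ, Z))), add(add(SSSZ, Z), mul(Z, Z)))))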